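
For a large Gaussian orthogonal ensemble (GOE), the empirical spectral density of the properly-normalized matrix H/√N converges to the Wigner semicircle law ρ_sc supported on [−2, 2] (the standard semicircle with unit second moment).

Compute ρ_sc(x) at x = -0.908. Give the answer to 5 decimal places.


ρ_sc(x) = (1/(2π)) √(4 − x²). With x = -0.908:
  4 − x² = 4 − (-0.908)² = 4 − 0.824464 = 3.175536.
  √(4 − x²) = 1.782003.
  1/(2π) = 0.159155.
  ρ_sc(-0.908) = 0.159155 · 1.782003 = 0.283615.

Rounded to 5 decimal places: ρ_sc(-0.908) ≈ 0.28361.


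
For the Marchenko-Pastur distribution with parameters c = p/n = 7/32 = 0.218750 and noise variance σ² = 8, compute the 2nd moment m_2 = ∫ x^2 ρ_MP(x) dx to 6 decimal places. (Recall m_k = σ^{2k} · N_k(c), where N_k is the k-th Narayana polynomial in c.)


E[X²] = σ⁴ (1 + c) (second MP moment). With σ² = 8 (so σ⁴ = 64) and c = 7/32 = 0.218750: E[X²] = 64 · (1 + 0.218750) = 64 · 1.218750.

So E[X^2] = 78.000000.


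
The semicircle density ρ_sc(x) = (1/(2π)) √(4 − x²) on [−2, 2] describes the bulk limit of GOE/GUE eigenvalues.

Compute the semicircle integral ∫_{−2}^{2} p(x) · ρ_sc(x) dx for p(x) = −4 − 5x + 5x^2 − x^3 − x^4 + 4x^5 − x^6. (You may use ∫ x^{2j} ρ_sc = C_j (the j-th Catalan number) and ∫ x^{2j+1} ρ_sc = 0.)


Write p(x) = Σ a_i x^i, split into monomials and integrate each against ρ_sc separately.
Using ∫ x^{2j} ρ_sc = C_j = (1/(j+1)) C(2j, j) (Catalan numbers) and ∫ x^{2j+1} ρ_sc = 0 (odd monomials vanish by symmetry):
  i = 0 (even): a_0 · C_{0} = -4 · 1 = -4
  i = 1 (odd): ∫ x^1 ρ_sc = 0 (vanishes)
  i = 2 (even): a_2 · C_{1} = 5 · 1 = 5
  i = 3 (odd): ∫ x^3 ρ_sc = 0 (vanishes)
  i = 4 (even): a_4 · C_{2} = -1 · 2 = -2
  i = 5 (odd): ∫ x^5 ρ_sc = 0 (vanishes)
  i = 6 (even): a_6 · C_{3} = -1 · 5 = -5

Summing the contributions: ∫_{−2}^{2} p(x) ρ_sc(x) dx = (-4) + 5 + (-2) + (-5) = -6.


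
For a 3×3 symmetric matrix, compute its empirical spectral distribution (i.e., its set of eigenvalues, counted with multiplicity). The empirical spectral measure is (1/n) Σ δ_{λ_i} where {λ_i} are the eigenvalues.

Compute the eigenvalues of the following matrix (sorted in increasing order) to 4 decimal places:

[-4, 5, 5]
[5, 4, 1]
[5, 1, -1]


Since M is real symmetric, all three eigenvalues are real; they are the roots of det(λI − M) = λ³ − (tr M) λ² + s λ − det M, where s is the sum of the principal 2×2 minors.
tr M = -4 + 4 + (-1) = -1.
s = ((-4)·4 − 5²) + ((-4)·(-1) − 5²) + (4·(-1) − 1²) = -41 + (-21) + (-5) = -67.
det M (expand along row 1) = (-4)·(-5) − 5·(-10) + 5·(-15) = -5.
Characteristic polynomial: λ³ + λ² − 67λ + 5 = 0.
Substitute λ = y + (tr M)/3 = y − 0.333333 to remove the quadratic term: y³ + p·y + q = 0 with p = s − (tr M)²/3 = -67.333333 and q = −2(tr M)³/27 + (tr M)·s/3 − det M = 27.407407.
Three real roots ⇒ use the trigonometric (Viète) form: r = 2√(−p/3) = 9.475114, φ = arccos(3q/(p·r)) = arccos(-0.128877) = 1.700033 rad.
y_k = r·cos(φ/3 − 2πk/3) for k = 0, 1, 2 gives y = 7.994051, 0.408050, -8.402101.
λ_k = y_k − 0.333333 gives λ = 7.6607, 0.0747, -8.7354 (check: the sum is -1.0000 = tr M).

Eigenvalues sorted in increasing order: [-8.7354, 0.0747, 7.6607].


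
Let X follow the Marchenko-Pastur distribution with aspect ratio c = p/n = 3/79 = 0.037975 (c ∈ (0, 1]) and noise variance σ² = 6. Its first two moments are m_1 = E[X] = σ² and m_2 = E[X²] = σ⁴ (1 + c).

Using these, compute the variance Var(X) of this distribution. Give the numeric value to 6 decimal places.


m_1 = E[X] = σ² = 6, so m_1² = 36.
m_2 = E[X²] = σ⁴ (1 + c) = 36 · (1 + 0.037975) = 36 · 1.037975 = 37.367089.
(Note m_2 − m_1² simplifies to c · σ⁴ = 0.037975 · 36.)

Var(X) = m_2 − m_1² = 37.367089 − 36 = 1.367089.


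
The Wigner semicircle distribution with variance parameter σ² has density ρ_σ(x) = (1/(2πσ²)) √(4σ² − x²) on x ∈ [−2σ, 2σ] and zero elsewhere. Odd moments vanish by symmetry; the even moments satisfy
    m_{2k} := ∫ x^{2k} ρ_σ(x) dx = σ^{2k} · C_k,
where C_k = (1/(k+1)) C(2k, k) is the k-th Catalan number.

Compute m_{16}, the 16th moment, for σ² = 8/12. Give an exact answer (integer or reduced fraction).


By the scaled semicircle moment identity, m_{2k} = σ^{2k} · C_k with k = 8.
C_8 = (1/(k+1)) · C(2k, k) = (1/9) · C(16, 8) = (1/9) · 12870 = 1430.
σ^{2k} = (σ²)^k = (8/12)^8 = 256/6561.

Therefore m_{16} = σ^{16} · C_8 = (256/6561) · 1430 = 366080/6561.


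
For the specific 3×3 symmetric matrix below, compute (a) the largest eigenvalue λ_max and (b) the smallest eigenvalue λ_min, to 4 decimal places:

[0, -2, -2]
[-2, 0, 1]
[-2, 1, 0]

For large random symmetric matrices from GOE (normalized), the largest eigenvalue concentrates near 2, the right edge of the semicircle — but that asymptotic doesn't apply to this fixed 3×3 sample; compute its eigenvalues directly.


Since M is real symmetric, all three eigenvalues are real; they are the roots of det(λI − M) = λ³ − (tr M) λ² + s λ − det M, where s is the sum of the principal 2×2 minors.
tr M = 0 + 0 + 0 = 0.
s = (0·0 − (-2)²) + (0·0 − (-2)²) + (0·0 − 1²) = -4 + (-4) + (-1) = -9.
det M (expand along row 1) = 0·(-1) − (-2)·2 + (-2)·(-2) = 8.
Characteristic polynomial: λ³ − 9λ − 8 = 0.
Substitute λ = y + (tr M)/3 = y + 0.000000 to remove the quadratic term: y³ + p·y + q = 0 with p = s − (tr M)²/3 = -9.000000 and q = −2(tr M)³/27 + (tr M)·s/3 − det M = -8.000000.
Three real roots ⇒ use the trigonometric (Viète) form: r = 2√(−p/3) = 3.464102, φ = arccos(3q/(p·r)) = arccos(0.769800) = 0.692268 rad.
y_k = r·cos(φ/3 − 2πk/3) for k = 0, 1, 2 gives y = 3.372281, -1.000000, -2.372281.
λ_k = y_k + 0.000000 gives λ = 3.3723, -1.0000, -2.3723 (check: the sum is 0.0000 = tr M).

Hence λ_max = 3.3723 and λ_min = -2.3723.


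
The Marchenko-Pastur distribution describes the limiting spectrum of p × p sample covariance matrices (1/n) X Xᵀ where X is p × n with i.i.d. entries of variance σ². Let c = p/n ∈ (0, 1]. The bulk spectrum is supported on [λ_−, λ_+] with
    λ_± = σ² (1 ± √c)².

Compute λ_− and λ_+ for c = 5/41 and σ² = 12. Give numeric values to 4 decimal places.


c = 5/41 = 0.121951; √c = 0.349215.
λ_− = σ² (1 − √c)² = 12 · (1 − 0.349215)² = 12 · (0.650785)² = 5.082251.
λ_+ = σ² (1 + √c)² = 12 · (1 + 0.349215)² = 12 · (1.349215)² = 21.844578.

Rounded to 4 decimal places: λ_− ≈ 5.0823, λ_+ ≈ 21.8446.


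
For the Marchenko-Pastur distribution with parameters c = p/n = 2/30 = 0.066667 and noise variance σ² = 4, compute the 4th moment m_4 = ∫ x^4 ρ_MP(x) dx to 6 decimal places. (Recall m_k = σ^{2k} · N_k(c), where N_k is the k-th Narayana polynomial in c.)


E[X⁴] = σ⁸ (1 + 6c + 6c² + c³) (fourth MP moment). With σ² = 4 (so σ⁸ = 256) and c = 2/30 = 0.066667: E[X⁴] = 256 · (1 + 6·0.066667 + 6·(0.066667)² + (0.066667)³) = 256 · 1.426963.

So E[X^4] = 365.302519.


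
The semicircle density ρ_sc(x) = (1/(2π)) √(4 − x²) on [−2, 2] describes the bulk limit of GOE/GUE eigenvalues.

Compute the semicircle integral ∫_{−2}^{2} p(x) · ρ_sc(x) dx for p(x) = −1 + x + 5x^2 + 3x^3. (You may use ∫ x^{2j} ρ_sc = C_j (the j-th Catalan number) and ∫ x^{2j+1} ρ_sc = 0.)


Write p(x) = Σ a_i x^i, split into monomials and integrate each against ρ_sc separately.
Using ∫ x^{2j} ρ_sc = C_j = (1/(j+1)) C(2j, j) (Catalan numbers) and ∫ x^{2j+1} ρ_sc = 0 (odd monomials vanish by symmetry):
  i = 0 (even): a_0 · C_{0} = -1 · 1 = -1
  i = 1 (odd): ∫ x^1 ρ_sc = 0 (vanishes)
  i = 2 (even): a_2 · C_{1} = 5 · 1 = 5
  i = 3 (odd): ∫ x^3 ρ_sc = 0 (vanishes)

Summing the contributions: ∫_{−2}^{2} p(x) ρ_sc(x) dx = (-1) + 5 = 4.


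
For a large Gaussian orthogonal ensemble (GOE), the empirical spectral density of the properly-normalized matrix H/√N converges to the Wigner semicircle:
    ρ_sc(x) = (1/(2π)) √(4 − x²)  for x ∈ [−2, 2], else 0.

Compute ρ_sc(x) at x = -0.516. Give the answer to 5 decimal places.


ρ_sc(x) = (1/(2π)) √(4 − x²). With x = -0.516:
  4 − x² = 4 − (-0.516)² = 4 − 0.266256 = 3.733744.
  √(4 − x²) = 1.932290.
  1/(2π) = 0.159155.
  ρ_sc(-0.516) = 0.159155 · 1.932290 = 0.307533.

Rounded to 5 decimal places: ρ_sc(-0.516) ≈ 0.30753.


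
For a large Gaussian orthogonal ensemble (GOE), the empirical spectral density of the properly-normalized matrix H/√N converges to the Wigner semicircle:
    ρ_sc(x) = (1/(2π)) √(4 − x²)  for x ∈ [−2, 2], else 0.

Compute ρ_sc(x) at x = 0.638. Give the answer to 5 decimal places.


ρ_sc(x) = (1/(2π)) √(4 − x²). With x = 0.638:
  4 − x² = 4 − (0.638)² = 4 − 0.407044 = 3.592956.
  √(4 − x²) = 1.895509.
  1/(2π) = 0.159155.
  ρ_sc(0.638) = 0.159155 · 1.895509 = 0.301680.

Rounded to 5 decimal places: ρ_sc(0.638) ≈ 0.30168.


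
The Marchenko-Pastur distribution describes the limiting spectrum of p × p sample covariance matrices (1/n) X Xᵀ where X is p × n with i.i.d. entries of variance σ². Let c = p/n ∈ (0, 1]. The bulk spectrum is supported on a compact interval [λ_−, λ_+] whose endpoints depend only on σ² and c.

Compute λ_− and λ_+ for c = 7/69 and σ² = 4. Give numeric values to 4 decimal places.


c = 7/69 = 0.101449; √c = 0.318511.
λ_− = σ² (1 − √c)² = 4 · (1 − 0.318511)² = 4 · (0.681489)² = 1.857709.
λ_+ = σ² (1 + √c)² = 4 · (1 + 0.318511)² = 4 · (1.318511)² = 6.953885.

Rounded to 4 decimal places: λ_− ≈ 1.8577, λ_+ ≈ 6.9539.


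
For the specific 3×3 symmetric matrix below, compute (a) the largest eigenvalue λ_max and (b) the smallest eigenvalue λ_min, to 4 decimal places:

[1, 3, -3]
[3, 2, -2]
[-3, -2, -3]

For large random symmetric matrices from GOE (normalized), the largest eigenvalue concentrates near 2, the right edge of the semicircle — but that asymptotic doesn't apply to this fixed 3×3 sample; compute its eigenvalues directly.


Since M is real symmetric, all three eigenvalues are real; they are the roots of det(λI − M) = λ³ − (tr M) λ² + s λ − det M, where s is the sum of the principal 2×2 minors.
tr M = 1 + 2 + (-3) = 0.
s = (1·2 − 3²) + (1·(-3) − (-3)²) + (2·(-3) − (-2)²) = -7 + (-12) + (-10) = -29.
det M (expand along row 1) = 1·(-10) − 3·(-15) + (-3)·0 = 35.
Characteristic polynomial: λ³ − 29λ − 35 = 0.
Substitute λ = y + (tr M)/3 = y + 0.000000 to remove the quadratic term: y³ + p·y + q = 0 with p = s − (tr M)²/3 = -29.000000 and q = −2(tr M)³/27 + (tr M)·s/3 − det M = -35.000000.
Three real roots ⇒ use the trigonometric (Viète) form: r = 2√(−p/3) = 6.218253, φ = arccos(3q/(p·r)) = arccos(0.582268) = 0.949281 rad.
y_k = r·cos(φ/3 − 2πk/3) for k = 0, 1, 2 gives y = 5.909537, -1.279051, -4.630486.
λ_k = y_k + 0.000000 gives λ = 5.9095, -1.2791, -4.6305 (check: the sum is 0.0000 = tr M).

Hence λ_max = 5.9095 and λ_min = -4.6305.


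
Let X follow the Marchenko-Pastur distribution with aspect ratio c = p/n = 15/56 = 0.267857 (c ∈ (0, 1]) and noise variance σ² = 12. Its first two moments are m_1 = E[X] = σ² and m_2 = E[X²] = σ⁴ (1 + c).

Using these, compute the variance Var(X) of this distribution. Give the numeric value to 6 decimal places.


m_1 = E[X] = σ² = 12, so m_1² = 144.
m_2 = E[X²] = σ⁴ (1 + c) = 144 · (1 + 0.267857) = 144 · 1.267857 = 182.571429.
(Note m_2 − m_1² simplifies to c · σ⁴ = 0.267857 · 144.)

Var(X) = m_2 − m_1² = 182.571429 − 144 = 38.571429.


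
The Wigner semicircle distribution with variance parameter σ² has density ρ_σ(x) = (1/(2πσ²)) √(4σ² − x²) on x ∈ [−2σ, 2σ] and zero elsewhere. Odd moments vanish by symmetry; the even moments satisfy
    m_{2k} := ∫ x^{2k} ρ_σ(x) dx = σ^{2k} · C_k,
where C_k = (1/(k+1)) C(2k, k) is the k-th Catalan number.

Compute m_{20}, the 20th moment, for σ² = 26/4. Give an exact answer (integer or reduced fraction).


By the scaled semicircle moment identity, m_{2k} = σ^{2k} · C_k with k = 10.
C_10 = (1/(k+1)) · C(2k, k) = (1/11) · C(20, 10) = (1/11) · 184756 = 16796.
σ^{2k} = (σ²)^k = (26/4)^10 = 137858491849/1024.

Therefore m_{20} = σ^{20} · C_10 = (137858491849/1024) · 16796 = 578867807273951/256.


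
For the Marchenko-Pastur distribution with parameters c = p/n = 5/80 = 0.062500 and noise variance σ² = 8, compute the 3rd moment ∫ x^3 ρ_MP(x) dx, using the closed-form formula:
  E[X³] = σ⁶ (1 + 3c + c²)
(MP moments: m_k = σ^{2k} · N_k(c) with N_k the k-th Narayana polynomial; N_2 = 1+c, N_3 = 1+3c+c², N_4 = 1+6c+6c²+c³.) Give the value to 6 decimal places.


E[X³] = σ⁶ (1 + 3c + c²) (third MP moment). With σ² = 8 (so σ⁶ = 512) and c = 5/80 = 0.062500: E[X³] = 512 · (1 + 3·0.062500 + (0.062500)²) = 512 · 1.191406.

So E[X^3] = 610.000000.


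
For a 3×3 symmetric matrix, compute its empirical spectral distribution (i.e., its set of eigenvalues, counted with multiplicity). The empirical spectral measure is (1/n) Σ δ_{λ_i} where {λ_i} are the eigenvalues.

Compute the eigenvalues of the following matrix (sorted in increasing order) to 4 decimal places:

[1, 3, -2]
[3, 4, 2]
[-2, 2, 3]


Since M is real symmetric, all three eigenvalues are real; they are the roots of det(λI − M) = λ³ − (tr M) λ² + s λ − det M, where s is the sum of the principal 2×2 minors.
tr M = 1 + 4 + 3 = 8.
s = (1·4 − 3²) + (1·3 − (-2)²) + (4·3 − 2²) = -5 + (-1) + 8 = 2.
det M (expand along row 1) = 1·8 − 3·13 + (-2)·14 = -59.
Characteristic polynomial: λ³ − 8λ² + 2λ + 59 = 0.
Substitute λ = y + (tr M)/3 = y + 2.666667 to remove the quadratic term: y³ + p·y + q = 0 with p = s − (tr M)²/3 = -19.333333 and q = −2(tr M)³/27 + (tr M)·s/3 − det M = 26.407407.
Three real roots ⇒ use the trigonometric (Viète) form: r = 2√(−p/3) = 5.077182, φ = arccos(3q/(p·r)) = arccos(-0.807082) = 2.509989 rad.
y_k = r·cos(φ/3 − 2πk/3) for k = 0, 1, 2 gives y = 3.401427, 1.563647, -4.965075.
λ_k = y_k + 2.666667 gives λ = 6.0681, 4.2303, -2.2984 (check: the sum is 8.0000 = tr M).

Eigenvalues sorted in increasing order: [-2.2984, 4.2303, 6.0681].


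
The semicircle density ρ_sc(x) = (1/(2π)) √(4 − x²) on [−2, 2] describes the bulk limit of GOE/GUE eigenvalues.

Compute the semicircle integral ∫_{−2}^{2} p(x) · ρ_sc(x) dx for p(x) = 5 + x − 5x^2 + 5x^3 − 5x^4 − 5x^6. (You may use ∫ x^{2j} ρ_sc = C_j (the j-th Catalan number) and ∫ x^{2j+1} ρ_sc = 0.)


Write p(x) = Σ a_i x^i, split into monomials and integrate each against ρ_sc separately.
Using ∫ x^{2j} ρ_sc = C_j = (1/(j+1)) C(2j, j) (Catalan numbers) and ∫ x^{2j+1} ρ_sc = 0 (odd monomials vanish by symmetry):
  i = 0 (even): a_0 · C_{0} = 5 · 1 = 5
  i = 1 (odd): ∫ x^1 ρ_sc = 0 (vanishes)
  i = 2 (even): a_2 · C_{1} = -5 · 1 = -5
  i = 3 (odd): ∫ x^3 ρ_sc = 0 (vanishes)
  i = 4 (even): a_4 · C_{2} = -5 · 2 = -10
  i = 6 (even): a_6 · C_{3} = -5 · 5 = -25

Summing the contributions: ∫_{−2}^{2} p(x) ρ_sc(x) dx = 5 + (-5) + (-10) + (-25) = -35.


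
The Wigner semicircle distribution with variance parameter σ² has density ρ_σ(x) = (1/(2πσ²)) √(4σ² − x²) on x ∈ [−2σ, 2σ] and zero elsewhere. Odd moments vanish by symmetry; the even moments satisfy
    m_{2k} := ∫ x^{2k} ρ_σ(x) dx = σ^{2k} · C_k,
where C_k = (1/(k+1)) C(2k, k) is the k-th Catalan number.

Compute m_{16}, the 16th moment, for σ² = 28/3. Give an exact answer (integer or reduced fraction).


By the scaled semicircle moment identity, m_{2k} = σ^{2k} · C_k with k = 8.
C_8 = (1/(k+1)) · C(2k, k) = (1/9) · C(16, 8) = (1/9) · 12870 = 1430.
σ^{2k} = (σ²)^k = (28/3)^8 = 377801998336/6561.

Therefore m_{16} = σ^{16} · C_8 = (377801998336/6561) · 1430 = 540256857620480/6561.


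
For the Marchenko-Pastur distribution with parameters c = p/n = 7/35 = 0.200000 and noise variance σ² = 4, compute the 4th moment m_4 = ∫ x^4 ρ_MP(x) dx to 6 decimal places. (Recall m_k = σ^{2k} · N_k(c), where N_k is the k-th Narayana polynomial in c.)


E[X⁴] = σ⁸ (1 + 6c + 6c² + c³) (fourth MP moment). With σ² = 4 (so σ⁸ = 256) and c = 7/35 = 0.200000: E[X⁴] = 256 · (1 + 6·0.200000 + 6·(0.200000)² + (0.200000)³) = 256 · 2.448000.

So E[X^4] = 626.688000.


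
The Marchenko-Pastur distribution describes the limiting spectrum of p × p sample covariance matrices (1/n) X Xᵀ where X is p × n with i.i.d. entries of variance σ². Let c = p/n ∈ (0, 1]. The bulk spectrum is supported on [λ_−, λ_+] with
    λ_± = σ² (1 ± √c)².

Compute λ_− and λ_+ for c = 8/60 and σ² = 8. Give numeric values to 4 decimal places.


c = 8/60 = 0.133333; √c = 0.365148.
λ_− = σ² (1 − √c)² = 8 · (1 − 0.365148)² = 8 · (0.634852)² = 3.224293.
λ_+ = σ² (1 + √c)² = 8 · (1 + 0.365148)² = 8 · (1.365148)² = 14.909041.

Rounded to 4 decimal places: λ_− ≈ 3.2243, λ_+ ≈ 14.9090.


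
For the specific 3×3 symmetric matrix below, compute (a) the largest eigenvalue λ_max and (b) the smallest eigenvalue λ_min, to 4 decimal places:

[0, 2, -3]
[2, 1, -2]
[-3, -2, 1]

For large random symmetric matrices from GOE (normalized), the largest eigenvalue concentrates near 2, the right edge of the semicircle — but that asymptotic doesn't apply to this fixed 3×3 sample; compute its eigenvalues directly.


Since M is real symmetric, all three eigenvalues are real; they are the roots of det(λI − M) = λ³ − (tr M) λ² + s λ − det M, where s is the sum of the principal 2×2 minors.
tr M = 0 + 1 + 1 = 2.
s = (0·1 − 2²) + (0·1 − (-3)²) + (1·1 − (-2)²) = -4 + (-9) + (-3) = -16.
det M (expand along row 1) = 0·(-3) − 2·(-4) + (-3)·(-1) = 11.
Characteristic polynomial: λ³ − 2λ² − 16λ − 11 = 0.
Substitute λ = y + (tr M)/3 = y + 0.666667 to remove the quadratic term: y³ + p·y + q = 0 with p = s − (tr M)²/3 = -17.333333 and q = −2(tr M)³/27 + (tr M)·s/3 − det M = -22.259259.
Three real roots ⇒ use the trigonometric (Viète) form: r = 2√(−p/3) = 4.807402, φ = arccos(3q/(p·r)) = arccos(0.801382) = 0.641195 rad.
y_k = r·cos(φ/3 − 2πk/3) for k = 0, 1, 2 gives y = 4.698015, -1.465932, -3.232084.
λ_k = y_k + 0.666667 gives λ = 5.3647, -0.7993, -2.5654 (check: the sum is 2.0000 = tr M).

Hence λ_max = 5.3647 and λ_min = -2.5654.


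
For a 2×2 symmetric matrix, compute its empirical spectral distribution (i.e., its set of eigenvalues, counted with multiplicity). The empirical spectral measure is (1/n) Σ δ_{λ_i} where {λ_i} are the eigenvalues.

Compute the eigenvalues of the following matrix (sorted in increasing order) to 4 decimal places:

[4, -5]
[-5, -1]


Since M is real symmetric, both eigenvalues are real; they are the roots of det(λI − M) = λ² − (tr M) λ + det M.
tr M = 4 + (-1) = 3.
det M = 4·(-1) − (-5)² = -4 − 25 = -29.
Characteristic polynomial: λ² − 3λ − 29 = 0.
Discriminant Δ = (tr M)² − 4·det M = 9 − (-116) = 125; √Δ = 11.180340.
λ = (tr M ± √Δ)/2 = (3 ± 11.180340)/2, giving (tr M − √Δ)/2 = -4.0902 and (tr M + √Δ)/2 = 7.0902.

Eigenvalues sorted in increasing order: [-4.0902, 7.0902].


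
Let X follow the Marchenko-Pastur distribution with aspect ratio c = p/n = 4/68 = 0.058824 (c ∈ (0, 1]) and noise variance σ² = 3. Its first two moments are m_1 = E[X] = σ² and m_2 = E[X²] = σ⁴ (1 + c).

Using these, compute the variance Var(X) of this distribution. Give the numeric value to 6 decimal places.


m_1 = E[X] = σ² = 3, so m_1² = 9.
m_2 = E[X²] = σ⁴ (1 + c) = 9 · (1 + 0.058824) = 9 · 1.058824 = 9.529412.
(Note m_2 − m_1² simplifies to c · σ⁴ = 0.058824 · 9.)

Var(X) = m_2 − m_1² = 9.529412 − 9 = 0.529412.


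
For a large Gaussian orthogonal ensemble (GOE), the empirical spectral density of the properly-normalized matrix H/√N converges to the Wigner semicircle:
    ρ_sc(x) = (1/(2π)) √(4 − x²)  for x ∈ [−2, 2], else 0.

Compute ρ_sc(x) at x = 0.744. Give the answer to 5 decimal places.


ρ_sc(x) = (1/(2π)) √(4 − x²). With x = 0.744:
  4 − x² = 4 − (0.744)² = 4 − 0.553536 = 3.446464.
  √(4 − x²) = 1.856465.
  1/(2π) = 0.159155.
  ρ_sc(0.744) = 0.159155 · 1.856465 = 0.295466.

Rounded to 5 decimal places: ρ_sc(0.744) ≈ 0.29547.


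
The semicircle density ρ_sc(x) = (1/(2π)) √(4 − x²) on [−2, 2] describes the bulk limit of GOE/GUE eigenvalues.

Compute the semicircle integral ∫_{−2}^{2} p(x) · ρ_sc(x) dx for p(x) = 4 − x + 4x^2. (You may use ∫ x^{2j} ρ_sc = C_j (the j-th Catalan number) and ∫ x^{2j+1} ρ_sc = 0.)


Write p(x) = Σ a_i x^i, split into monomials and integrate each against ρ_sc separately.
Using ∫ x^{2j} ρ_sc = C_j = (1/(j+1)) C(2j, j) (Catalan numbers) and ∫ x^{2j+1} ρ_sc = 0 (odd monomials vanish by symmetry):
  i = 0 (even): a_0 · C_{0} = 4 · 1 = 4
  i = 1 (odd): ∫ x^1 ρ_sc = 0 (vanishes)
  i = 2 (even): a_2 · C_{1} = 4 · 1 = 4

Summing the contributions: ∫_{−2}^{2} p(x) ρ_sc(x) dx = 4 + 4 = 8.


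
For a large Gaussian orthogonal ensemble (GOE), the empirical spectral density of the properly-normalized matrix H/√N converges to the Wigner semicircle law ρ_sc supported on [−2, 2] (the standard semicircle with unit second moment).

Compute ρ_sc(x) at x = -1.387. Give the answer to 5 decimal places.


ρ_sc(x) = (1/(2π)) √(4 − x²). With x = -1.387:
  4 − x² = 4 − (-1.387)² = 4 − 1.923769 = 2.076231.
  √(4 − x²) = 1.440913.
  1/(2π) = 0.159155.
  ρ_sc(-1.387) = 0.159155 · 1.440913 = 0.229328.

Rounded to 5 decimal places: ρ_sc(-1.387) ≈ 0.22933.


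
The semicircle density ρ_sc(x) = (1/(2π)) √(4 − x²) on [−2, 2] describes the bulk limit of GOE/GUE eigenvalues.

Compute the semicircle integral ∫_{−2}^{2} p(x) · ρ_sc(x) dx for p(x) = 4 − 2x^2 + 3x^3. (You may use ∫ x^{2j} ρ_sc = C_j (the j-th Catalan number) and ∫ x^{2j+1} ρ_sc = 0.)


Write p(x) = Σ a_i x^i, split into monomials and integrate each against ρ_sc separately.
Using ∫ x^{2j} ρ_sc = C_j = (1/(j+1)) C(2j, j) (Catalan numbers) and ∫ x^{2j+1} ρ_sc = 0 (odd monomials vanish by symmetry):
  i = 0 (even): a_0 · C_{0} = 4 · 1 = 4
  i = 2 (even): a_2 · C_{1} = -2 · 1 = -2
  i = 3 (odd): ∫ x^3 ρ_sc = 0 (vanishes)

Summing the contributions: ∫_{−2}^{2} p(x) ρ_sc(x) dx = 4 + (-2) = 2.


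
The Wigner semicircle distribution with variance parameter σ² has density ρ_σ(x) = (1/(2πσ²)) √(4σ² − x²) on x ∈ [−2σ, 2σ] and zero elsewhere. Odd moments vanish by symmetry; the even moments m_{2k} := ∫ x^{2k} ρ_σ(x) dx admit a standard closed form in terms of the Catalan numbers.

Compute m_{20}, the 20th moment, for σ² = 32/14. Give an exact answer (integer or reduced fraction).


By the scaled semicircle moment identity, m_{2k} = σ^{2k} · C_k with k = 10.
C_10 = (1/(k+1)) · C(2k, k) = (1/11) · C(20, 10) = (1/11) · 184756 = 16796.
σ^{2k} = (σ²)^k = (32/14)^10 = 1099511627776/282475249.

Therefore m_{20} = σ^{20} · C_10 = (1099511627776/282475249) · 16796 = 18467397300125696/282475249.


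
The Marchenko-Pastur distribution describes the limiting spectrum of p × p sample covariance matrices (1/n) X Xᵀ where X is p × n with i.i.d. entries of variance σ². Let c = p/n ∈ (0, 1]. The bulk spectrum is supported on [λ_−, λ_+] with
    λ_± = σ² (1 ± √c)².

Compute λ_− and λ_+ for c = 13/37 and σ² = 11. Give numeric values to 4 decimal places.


c = 13/37 = 0.351351; √c = 0.592749.
λ_− = σ² (1 − √c)² = 11 · (1 − 0.592749)² = 11 · (0.407251)² = 1.824387.
λ_+ = σ² (1 + √c)² = 11 · (1 + 0.592749)² = 11 · (1.592749)² = 27.905342.

Rounded to 4 decimal places: λ_− ≈ 1.8244, λ_+ ≈ 27.9053.


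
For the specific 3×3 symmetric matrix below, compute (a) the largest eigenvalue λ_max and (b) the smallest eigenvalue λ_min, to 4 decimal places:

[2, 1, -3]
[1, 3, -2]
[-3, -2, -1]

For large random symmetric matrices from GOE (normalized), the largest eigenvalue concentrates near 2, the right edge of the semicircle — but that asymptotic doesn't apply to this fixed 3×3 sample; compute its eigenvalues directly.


Since M is real symmetric, all three eigenvalues are real; they are the roots of det(λI − M) = λ³ − (tr M) λ² + s λ − det M, where s is the sum of the principal 2×2 minors.
tr M = 2 + 3 + (-1) = 4.
s = (2·3 − 1²) + (2·(-1) − (-3)²) + (3·(-1) − (-2)²) = 5 + (-11) + (-7) = -13.
det M (expand along row 1) = 2·(-7) − 1·(-7) + (-3)·7 = -28.
Characteristic polynomial: λ³ − 4λ² − 13λ + 28 = 0.
Substitute λ = y + (tr M)/3 = y + 1.333333 to remove the quadratic term: y³ + p·y + q = 0 with p = s − (tr M)²/3 = -18.333333 and q = −2(tr M)³/27 + (tr M)·s/3 − det M = 5.925926.
Three real roots ⇒ use the trigonometric (Viète) form: r = 2√(−p/3) = 4.944132, φ = arccos(3q/(p·r)) = arccos(-0.196131) = 1.768207 rad.
y_k = r·cos(φ/3 − 2πk/3) for k = 0, 1, 2 gives y = 4.109924, 0.325107, -4.435031.
λ_k = y_k + 1.333333 gives λ = 5.4433, 1.6584, -3.1017 (check: the sum is 4.0000 = tr M).

Hence λ_max = 5.4433 and λ_min = -3.1017.


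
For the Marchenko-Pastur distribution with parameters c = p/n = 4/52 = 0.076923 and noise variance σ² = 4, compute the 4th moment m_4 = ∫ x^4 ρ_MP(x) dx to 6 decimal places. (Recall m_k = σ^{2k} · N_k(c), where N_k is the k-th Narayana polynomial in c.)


E[X⁴] = σ⁸ (1 + 6c + 6c² + c³) (fourth MP moment). With σ² = 4 (so σ⁸ = 256) and c = 4/52 = 0.076923: E[X⁴] = 256 · (1 + 6·0.076923 + 6·(0.076923)² + (0.076923)³) = 256 · 1.497497.

So E[X^4] = 383.359126.


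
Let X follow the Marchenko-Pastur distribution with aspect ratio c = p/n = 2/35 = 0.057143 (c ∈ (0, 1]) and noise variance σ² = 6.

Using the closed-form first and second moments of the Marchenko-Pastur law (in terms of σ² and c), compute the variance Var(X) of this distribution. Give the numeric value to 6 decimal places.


Recall the MP moments m_1 = E[X] = σ² and m_2 = E[X²] = σ⁴ (1 + c).
m_1 = E[X] = σ² = 6, so m_1² = 36.
m_2 = E[X²] = σ⁴ (1 + c) = 36 · (1 + 0.057143) = 36 · 1.057143 = 38.057143.
(Note m_2 − m_1² simplifies to c · σ⁴ = 0.057143 · 36.)

Var(X) = m_2 − m_1² = 38.057143 − 36 = 2.057143.


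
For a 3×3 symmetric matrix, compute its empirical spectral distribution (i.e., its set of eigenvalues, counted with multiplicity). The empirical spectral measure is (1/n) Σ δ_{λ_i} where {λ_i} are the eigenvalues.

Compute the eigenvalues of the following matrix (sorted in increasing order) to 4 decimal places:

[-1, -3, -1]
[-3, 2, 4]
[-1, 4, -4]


Since M is real symmetric, all three eigenvalues are real; they are the roots of det(λI − M) = λ³ − (tr M) λ² + s λ − det M, where s is the sum of the principal 2×2 minors.
tr M = -1 + 2 + (-4) = -3.
s = ((-1)·2 − (-3)²) + ((-1)·(-4) − (-1)²) + (2·(-4) − 4²) = -11 + 3 + (-24) = -32.
det M (expand along row 1) = (-1)·(-24) − (-3)·16 + (-1)·(-10) = 82.
Characteristic polynomial: λ³ + 3λ² − 32λ − 82 = 0.
Substitute λ = y + (tr M)/3 = y − 1.000000 to remove the quadratic term: y³ + p·y + q = 0 with p = s − (tr M)²/3 = -35.000000 and q = −2(tr M)³/27 + (tr M)·s/3 − det M = -48.000000.
Three real roots ⇒ use the trigonometric (Viète) form: r = 2√(−p/3) = 6.831301, φ = arccos(3q/(p·r)) = arccos(0.602270) = 0.924455 rad.
y_k = r·cos(φ/3 − 2πk/3) for k = 0, 1, 2 gives y = 6.509518, -1.460424, -5.049093.
λ_k = y_k − 1.000000 gives λ = 5.5095, -2.4604, -6.0491 (check: the sum is -3.0000 = tr M).

Eigenvalues sorted in increasing order: [-6.0491, -2.4604, 5.5095].


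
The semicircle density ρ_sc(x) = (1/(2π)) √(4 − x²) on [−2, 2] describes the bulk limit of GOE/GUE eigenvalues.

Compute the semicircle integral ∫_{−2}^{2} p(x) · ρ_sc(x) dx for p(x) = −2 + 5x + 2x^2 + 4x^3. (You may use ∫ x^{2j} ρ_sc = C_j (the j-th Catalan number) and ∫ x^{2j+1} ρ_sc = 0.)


Write p(x) = Σ a_i x^i, split into monomials and integrate each against ρ_sc separately.
Using ∫ x^{2j} ρ_sc = C_j = (1/(j+1)) C(2j, j) (Catalan numbers) and ∫ x^{2j+1} ρ_sc = 0 (odd monomials vanish by symmetry):
  i = 0 (even): a_0 · C_{0} = -2 · 1 = -2
  i = 1 (odd): ∫ x^1 ρ_sc = 0 (vanishes)
  i = 2 (even): a_2 · C_{1} = 2 · 1 = 2
  i = 3 (odd): ∫ x^3 ρ_sc = 0 (vanishes)

Summing the contributions: ∫_{−2}^{2} p(x) ρ_sc(x) dx = (-2) + 2 = 0.


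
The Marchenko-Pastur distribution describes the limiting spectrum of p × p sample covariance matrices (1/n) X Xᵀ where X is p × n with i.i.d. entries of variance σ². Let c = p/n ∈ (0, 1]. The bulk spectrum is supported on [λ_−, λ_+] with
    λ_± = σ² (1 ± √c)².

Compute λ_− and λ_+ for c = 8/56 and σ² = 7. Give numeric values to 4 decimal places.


c = 8/56 = 0.142857; √c = 0.377964.
λ_− = σ² (1 − √c)² = 7 · (1 − 0.377964)² = 7 · (0.622036)² = 2.708497.
λ_+ = σ² (1 + √c)² = 7 · (1 + 0.377964)² = 7 · (1.377964)² = 13.291503.

Rounded to 4 decimal places: λ_− ≈ 2.7085, λ_+ ≈ 13.2915.


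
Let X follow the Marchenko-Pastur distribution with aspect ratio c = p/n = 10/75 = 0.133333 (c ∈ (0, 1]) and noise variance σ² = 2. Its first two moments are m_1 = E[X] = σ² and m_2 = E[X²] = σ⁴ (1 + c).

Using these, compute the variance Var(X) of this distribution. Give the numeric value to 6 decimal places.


m_1 = E[X] = σ² = 2, so m_1² = 4.
m_2 = E[X²] = σ⁴ (1 + c) = 4 · (1 + 0.133333) = 4 · 1.133333 = 4.533333.
(Note m_2 − m_1² simplifies to c · σ⁴ = 0.133333 · 4.)

Var(X) = m_2 − m_1² = 4.533333 − 4 = 0.533333.


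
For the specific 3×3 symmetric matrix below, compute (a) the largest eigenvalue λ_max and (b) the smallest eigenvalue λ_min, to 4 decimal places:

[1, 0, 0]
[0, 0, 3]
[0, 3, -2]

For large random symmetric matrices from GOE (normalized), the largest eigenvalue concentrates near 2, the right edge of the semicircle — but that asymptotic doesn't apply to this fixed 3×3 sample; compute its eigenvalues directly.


Since M is real symmetric, all three eigenvalues are real; they are the roots of det(λI − M) = λ³ − (tr M) λ² + s λ − det M, where s is the sum of the principal 2×2 minors.
tr M = 1 + 0 + (-2) = -1.
s = (1·0 − 0²) + (1·(-2) − 0²) + (0·(-2) − 3²) = 0 + (-2) + (-9) = -11.
det M (expand along row 1) = 1·(-9) − 0·0 + 0·0 = -9.
Characteristic polynomial: λ³ + λ² − 11λ + 9 = 0.
Substitute λ = y + (tr M)/3 = y − 0.333333 to remove the quadratic term: y³ + p·y + q = 0 with p = s − (tr M)²/3 = -11.333333 and q = −2(tr M)³/27 + (tr M)·s/3 − det M = 12.740741.
Three real roots ⇒ use the trigonometric (Viète) form: r = 2√(−p/3) = 3.887301, φ = arccos(3q/(p·r)) = arccos(-0.867581) = 2.621114 rad.
y_k = r·cos(φ/3 − 2πk/3) for k = 0, 1, 2 gives y = 2.495611, 1.333333, -3.828944.
λ_k = y_k − 0.333333 gives λ = 2.1623, 1.0000, -4.1623 (check: the sum is -1.0000 = tr M).

Hence λ_max = 2.1623 and λ_min = -4.1623.


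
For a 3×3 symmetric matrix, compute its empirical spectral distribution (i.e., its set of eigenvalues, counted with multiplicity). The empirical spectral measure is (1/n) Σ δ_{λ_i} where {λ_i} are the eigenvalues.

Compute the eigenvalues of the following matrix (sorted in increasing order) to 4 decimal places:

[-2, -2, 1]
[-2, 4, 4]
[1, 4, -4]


Since M is real symmetric, all three eigenvalues are real; they are the roots of det(λI − M) = λ³ − (tr M) λ² + s λ − det M, where s is the sum of the principal 2×2 minors.
tr M = -2 + 4 + (-4) = -2.
s = ((-2)·4 − (-2)²) + ((-2)·(-4) − 1²) + (4·(-4) − 4²) = -12 + 7 + (-32) = -37.
det M (expand along row 1) = (-2)·(-32) − (-2)·4 + 1·(-12) = 60.
Characteristic polynomial: λ³ + 2λ² − 37λ − 60 = 0.
Substitute λ = y + (tr M)/3 = y − 0.666667 to remove the quadratic term: y³ + p·y + q = 0 with p = s − (tr M)²/3 = -38.333333 and q = −2(tr M)³/27 + (tr M)·s/3 − det M = -34.740741.
Three real roots ⇒ use the trigonometric (Viète) form: r = 2√(−p/3) = 7.149204, φ = arccos(3q/(p·r)) = arccos(0.380300) = 1.180676 rad.
y_k = r·cos(φ/3 − 2πk/3) for k = 0, 1, 2 gives y = 6.602649, -0.927065, -5.675583.
λ_k = y_k − 0.666667 gives λ = 5.9360, -1.5937, -6.3422 (check: the sum is -2.0000 = tr M).

Eigenvalues sorted in increasing order: [-6.3422, -1.5937, 5.9360].


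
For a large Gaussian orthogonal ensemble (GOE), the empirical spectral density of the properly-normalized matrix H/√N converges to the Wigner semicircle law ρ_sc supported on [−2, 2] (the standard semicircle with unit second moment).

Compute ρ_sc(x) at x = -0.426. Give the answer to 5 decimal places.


ρ_sc(x) = (1/(2π)) √(4 − x²). With x = -0.426:
  4 − x² = 4 − (-0.426)² = 4 − 0.181476 = 3.818524.
  √(4 − x²) = 1.954104.
  1/(2π) = 0.159155.
  ρ_sc(-0.426) = 0.159155 · 1.954104 = 0.311005.

Rounded to 5 decimal places: ρ_sc(-0.426) ≈ 0.31101.


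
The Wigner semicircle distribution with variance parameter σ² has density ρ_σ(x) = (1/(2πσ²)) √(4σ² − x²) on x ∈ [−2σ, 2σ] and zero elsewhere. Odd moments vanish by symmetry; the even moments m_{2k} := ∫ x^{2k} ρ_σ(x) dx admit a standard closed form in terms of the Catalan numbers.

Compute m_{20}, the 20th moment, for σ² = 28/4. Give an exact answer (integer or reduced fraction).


By the scaled semicircle moment identity, m_{2k} = σ^{2k} · C_k with k = 10.
C_10 = (1/(k+1)) · C(2k, k) = (1/11) · C(20, 10) = (1/11) · 184756 = 16796.
σ^{2k} = (σ²)^k = (28/4)^10 = 282475249.

Therefore m_{20} = σ^{20} · C_10 = 282475249 · 16796 = 4744454282204.


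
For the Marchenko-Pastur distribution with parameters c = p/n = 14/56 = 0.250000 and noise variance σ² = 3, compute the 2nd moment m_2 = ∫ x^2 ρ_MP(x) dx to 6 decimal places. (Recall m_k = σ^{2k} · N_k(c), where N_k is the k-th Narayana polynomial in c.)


E[X²] = σ⁴ (1 + c) (second MP moment). With σ² = 3 (so σ⁴ = 9) and c = 14/56 = 0.250000: E[X²] = 9 · (1 + 0.250000) = 9 · 1.250000.

So E[X^2] = 11.250000.


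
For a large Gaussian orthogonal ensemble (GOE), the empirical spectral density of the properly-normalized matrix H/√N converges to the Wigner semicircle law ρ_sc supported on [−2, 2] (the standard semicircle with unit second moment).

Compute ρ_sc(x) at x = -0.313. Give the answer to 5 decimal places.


ρ_sc(x) = (1/(2π)) √(4 − x²). With x = -0.313:
  4 − x² = 4 − (-0.313)² = 4 − 0.097969 = 3.902031.
  √(4 − x²) = 1.975356.
  1/(2π) = 0.159155.
  ρ_sc(-0.313) = 0.159155 · 1.975356 = 0.314388.

Rounded to 5 decimal places: ρ_sc(-0.313) ≈ 0.31439.


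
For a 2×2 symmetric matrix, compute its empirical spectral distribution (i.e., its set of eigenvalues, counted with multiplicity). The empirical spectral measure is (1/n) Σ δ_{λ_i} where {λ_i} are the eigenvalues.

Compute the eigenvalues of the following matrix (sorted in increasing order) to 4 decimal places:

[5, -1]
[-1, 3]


Since M is real symmetric, both eigenvalues are real; they are the roots of det(λI − M) = λ² − (tr M) λ + det M.
tr M = 5 + 3 = 8.
det M = 5·3 − (-1)² = 15 − 1 = 14.
Characteristic polynomial: λ² − 8λ + 14 = 0.
Discriminant Δ = (tr M)² − 4·det M = 64 − 56 = 8; √Δ = 2.828427.
λ = (tr M ± √Δ)/2 = (8 ± 2.828427)/2, giving (tr M − √Δ)/2 = 2.5858 and (tr M + √Δ)/2 = 5.4142.

Eigenvalues sorted in increasing order: [2.5858, 5.4142].


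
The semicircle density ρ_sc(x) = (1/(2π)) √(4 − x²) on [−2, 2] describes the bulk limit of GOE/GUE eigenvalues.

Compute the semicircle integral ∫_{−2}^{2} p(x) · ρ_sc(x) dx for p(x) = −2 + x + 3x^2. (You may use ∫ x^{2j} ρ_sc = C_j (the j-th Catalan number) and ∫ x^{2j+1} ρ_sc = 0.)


Write p(x) = Σ a_i x^i, split into monomials and integrate each against ρ_sc separately.
Using ∫ x^{2j} ρ_sc = C_j = (1/(j+1)) C(2j, j) (Catalan numbers) and ∫ x^{2j+1} ρ_sc = 0 (odd monomials vanish by symmetry):
  i = 0 (even): a_0 · C_{0} = -2 · 1 = -2
  i = 1 (odd): ∫ x^1 ρ_sc = 0 (vanishes)
  i = 2 (even): a_2 · C_{1} = 3 · 1 = 3

Summing the contributions: ∫_{−2}^{2} p(x) ρ_sc(x) dx = (-2) + 3 = 1.


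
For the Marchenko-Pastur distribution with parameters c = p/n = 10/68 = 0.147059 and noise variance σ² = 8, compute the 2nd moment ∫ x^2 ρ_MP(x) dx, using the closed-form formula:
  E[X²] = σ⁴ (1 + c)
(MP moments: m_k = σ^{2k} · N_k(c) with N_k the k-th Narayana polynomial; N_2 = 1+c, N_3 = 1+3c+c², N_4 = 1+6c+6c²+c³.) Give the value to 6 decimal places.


E[X²] = σ⁴ (1 + c) (second MP moment). With σ² = 8 (so σ⁴ = 64) and c = 10/68 = 0.147059: E[X²] = 64 · (1 + 0.147059) = 64 · 1.147059.

So E[X^2] = 73.411765.


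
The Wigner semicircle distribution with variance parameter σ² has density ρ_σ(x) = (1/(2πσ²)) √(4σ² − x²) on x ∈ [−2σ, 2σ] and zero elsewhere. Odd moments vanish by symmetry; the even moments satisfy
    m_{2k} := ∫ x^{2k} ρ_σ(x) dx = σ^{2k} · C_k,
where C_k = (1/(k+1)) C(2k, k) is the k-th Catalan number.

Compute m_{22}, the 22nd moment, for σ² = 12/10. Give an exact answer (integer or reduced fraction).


By the scaled semicircle moment identity, m_{2k} = σ^{2k} · C_k with k = 11.
C_11 = (1/(k+1)) · C(2k, k) = (1/12) · C(22, 11) = (1/12) · 705432 = 58786.
σ^{2k} = (σ²)^k = (12/10)^11 = 362797056/48828125.

Therefore m_{22} = σ^{22} · C_11 = (362797056/48828125) · 58786 = 21327387734016/48828125.


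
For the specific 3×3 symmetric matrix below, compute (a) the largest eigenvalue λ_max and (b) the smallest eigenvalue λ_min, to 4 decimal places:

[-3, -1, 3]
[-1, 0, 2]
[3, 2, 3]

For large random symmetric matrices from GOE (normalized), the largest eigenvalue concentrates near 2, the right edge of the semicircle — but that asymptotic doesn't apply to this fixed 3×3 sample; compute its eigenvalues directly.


Since M is real symmetric, all three eigenvalues are real; they are the roots of det(λI − M) = λ³ − (tr M) λ² + s λ − det M, where s is the sum of the principal 2×2 minors.
tr M = -3 + 0 + 3 = 0.
s = ((-3)·0 − (-1)²) + ((-3)·3 − 3²) + (0·3 − 2²) = -1 + (-18) + (-4) = -23.
det M (expand along row 1) = (-3)·(-4) − (-1)·(-9) + 3·(-2) = -3.
Characteristic polynomial: λ³ − 23λ + 3 = 0.
Substitute λ = y + (tr M)/3 = y + 0.000000 to remove the quadratic term: y³ + p·y + q = 0 with p = s − (tr M)²/3 = -23.000000 and q = −2(tr M)³/27 + (tr M)·s/3 − det M = 3.000000.
Three real roots ⇒ use the trigonometric (Viète) form: r = 2√(−p/3) = 5.537749, φ = arccos(3q/(p·r)) = arccos(-0.070661) = 1.641517 rad.
y_k = r·cos(φ/3 − 2πk/3) for k = 0, 1, 2 gives y = 4.729233, 0.130531, -4.859765.
λ_k = y_k + 0.000000 gives λ = 4.7292, 0.1305, -4.8598 (check: the sum is 0.0000 = tr M).

Hence λ_max = 4.7292 and λ_min = -4.8598.


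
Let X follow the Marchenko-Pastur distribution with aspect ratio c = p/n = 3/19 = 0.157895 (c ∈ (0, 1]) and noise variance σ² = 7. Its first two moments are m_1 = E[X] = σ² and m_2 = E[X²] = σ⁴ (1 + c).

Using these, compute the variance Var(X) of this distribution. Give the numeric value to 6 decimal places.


m_1 = E[X] = σ² = 7, so m_1² = 49.
m_2 = E[X²] = σ⁴ (1 + c) = 49 · (1 + 0.157895) = 49 · 1.157895 = 56.736842.
(Note m_2 − m_1² simplifies to c · σ⁴ = 0.157895 · 49.)

Var(X) = m_2 − m_1² = 56.736842 − 49 = 7.736842.


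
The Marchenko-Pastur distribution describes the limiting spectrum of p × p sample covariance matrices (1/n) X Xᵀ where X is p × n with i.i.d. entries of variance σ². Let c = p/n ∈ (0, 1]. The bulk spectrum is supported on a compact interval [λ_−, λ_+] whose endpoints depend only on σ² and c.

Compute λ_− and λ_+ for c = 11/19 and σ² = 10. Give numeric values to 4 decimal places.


c = 11/19 = 0.578947; √c = 0.760886.
λ_− = σ² (1 − √c)² = 10 · (1 − 0.760886)² = 10 · (0.239114)² = 0.571755.
λ_+ = σ² (1 + √c)² = 10 · (1 + 0.760886)² = 10 · (1.760886)² = 31.007192.

Rounded to 4 decimal places: λ_− ≈ 0.5718, λ_+ ≈ 31.0072.
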